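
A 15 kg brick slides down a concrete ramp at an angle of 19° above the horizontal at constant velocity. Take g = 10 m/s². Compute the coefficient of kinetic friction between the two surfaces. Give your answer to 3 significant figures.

0.344

At constant velocity the net force along the incline is zero: mg sin 19° = μ mg cos 19°.
So μ = tan 19° = 0.3256 / 0.9455 = 0.3444.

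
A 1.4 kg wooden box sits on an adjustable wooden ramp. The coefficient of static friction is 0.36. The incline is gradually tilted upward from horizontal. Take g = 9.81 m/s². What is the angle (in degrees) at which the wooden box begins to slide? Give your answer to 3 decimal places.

At the threshold of sliding, static friction is at its maximum μ_s N and exactly balances the weight component along the incline: mg sin θ = μ_s mg cos θ.
Hence tan θ = μ_s = 0.36, so θ = arctan(0.36) = 19.7989°.

19.799°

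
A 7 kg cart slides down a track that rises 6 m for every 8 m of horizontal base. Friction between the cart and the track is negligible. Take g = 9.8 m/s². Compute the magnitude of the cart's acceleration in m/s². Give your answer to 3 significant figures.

Resolving the weight along the incline: the component pulling the cart down the slope is mg sin 36.87° = 7 × 9.8 × 0.6000 = 41.160 N, and the normal force is N = mg cos 36.87° = 7 × 9.8 × 0.8000 = 54.880 N.
With no friction the net force along the incline is 41.160 N, so a = g sin 36.87° = 41.160 / 7 = 5.8800 m/s².

5.88 m/s²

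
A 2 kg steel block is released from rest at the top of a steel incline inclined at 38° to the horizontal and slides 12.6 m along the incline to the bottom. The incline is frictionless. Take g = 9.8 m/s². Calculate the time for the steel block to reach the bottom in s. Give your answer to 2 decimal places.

The weight component along the incline is mg sin 38° = 12.067 N and the normal force is N = mg cos 38° = 15.445 N.
With no friction, a = g sin 38° = 6.0335 m/s².
Starting from rest, L = ½at², so t = √(2L/a) = √(2 × 12.6 / 6.0335) = 2.0437 s.

2.04 s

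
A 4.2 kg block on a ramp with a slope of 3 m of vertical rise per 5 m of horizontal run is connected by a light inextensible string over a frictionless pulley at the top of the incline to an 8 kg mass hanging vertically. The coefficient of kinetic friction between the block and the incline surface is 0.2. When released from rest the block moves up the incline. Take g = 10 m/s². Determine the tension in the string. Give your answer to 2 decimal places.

46.43 N

For the block on the incline: the weight component along the slope is m₁g sin 30.96° = 4.2 × 10 × 0.5145 = 21.609 N and the normal force is N = m₁g cos 30.96° = 36.015 N.
Kinetic friction opposes the block's motion up the incline: f = μN = 0.2 × 36.015 = 7.203 N acting down the slope.
Newton's second law for the block (up-slope positive): T − 21.609 − 7.203 = 4.2 a. For the hanging mass (downward positive): 8 × 10 − T = 8 a.
Adding the two equations eliminates T: 51.188 = 12.2 a, so a = 4.1957 m/s².
Then from the hanging mass's equation, T = 8 × (10 − 4.1957) = 46.434 N.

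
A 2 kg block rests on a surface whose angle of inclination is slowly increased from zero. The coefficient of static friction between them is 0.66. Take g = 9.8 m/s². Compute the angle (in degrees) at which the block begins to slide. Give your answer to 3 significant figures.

At the threshold of sliding, static friction is at its maximum μ_s N and exactly balances the weight component along the incline: mg sin θ = μ_s mg cos θ.
Hence tan θ = μ_s = 0.66, so θ = arctan(0.66) = 33.4248°.

33.4°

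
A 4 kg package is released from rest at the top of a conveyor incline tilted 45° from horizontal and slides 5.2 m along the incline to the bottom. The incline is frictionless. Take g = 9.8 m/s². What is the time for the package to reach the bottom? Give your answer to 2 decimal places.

1.23 s

The weight component along the incline is mg sin 45° = 27.719 N and the normal force is N = mg cos 45° = 27.719 N.
With no friction, a = g sin 45° = 6.9296 m/s².
Starting from rest, L = ½at², so t = √(2L/a) = √(2 × 5.2 / 6.9296) = 1.2251 s.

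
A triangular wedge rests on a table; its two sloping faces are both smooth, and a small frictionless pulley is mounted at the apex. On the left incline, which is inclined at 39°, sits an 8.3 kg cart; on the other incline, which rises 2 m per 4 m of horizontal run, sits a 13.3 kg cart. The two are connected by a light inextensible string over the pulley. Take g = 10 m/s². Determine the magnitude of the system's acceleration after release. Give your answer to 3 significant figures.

Resolve each weight along its own incline: the 8.3 kg mass has component 8.3 × 10 × sin 39° = 52.234 N down its slope, and the 13.3 kg mass has 13.3 × 10 × sin 26.57° = 59.479 N down its slope.
The 13.3 kg side's 59.479 N exceeds the other side's 52.234 N, so that mass slides down and the 8.3 kg mass slides up. Taking that direction as positive, Newton's second law for the whole system gives 59.479 − 52.234 = (8.3 + 13.3) a, so a = 7.245 / 21.6 = 0.3354 m/s².

0.335 m/s²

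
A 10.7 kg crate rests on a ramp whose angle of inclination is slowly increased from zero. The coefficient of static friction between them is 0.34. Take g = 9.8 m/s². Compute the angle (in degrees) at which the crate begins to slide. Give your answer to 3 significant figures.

At the threshold of sliding, static friction is at its maximum μ_s N and exactly balances the weight component along the incline: mg sin θ = μ_s mg cos θ.
Hence tan θ = μ_s = 0.34, so θ = arctan(0.34) = 18.7780°.

18.8°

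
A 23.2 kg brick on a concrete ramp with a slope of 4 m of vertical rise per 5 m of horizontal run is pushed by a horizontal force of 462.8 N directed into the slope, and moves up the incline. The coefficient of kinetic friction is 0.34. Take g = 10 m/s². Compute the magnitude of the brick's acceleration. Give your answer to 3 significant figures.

2.44 m/s²

The horizontal push has components F cos 38.66° = 462.8 × 0.7809 = 361.401 N up the incline and F sin 38.66° = 462.8 × 0.6247 = 289.111 N pressing into the surface.
The normal force is therefore N = mg cos 38.66° + F sin 38.66° = 181.169 + 289.111 = 470.280 N, and kinetic friction down the slope is μN = 0.34 × 470.280 = 159.895 N.
Along the incline: F cos 38.66° − mg sin 38.66° − μN = ma, so 361.401 − 144.930 − 159.895 = 23.2 a, giving a = 2.4386 m/s².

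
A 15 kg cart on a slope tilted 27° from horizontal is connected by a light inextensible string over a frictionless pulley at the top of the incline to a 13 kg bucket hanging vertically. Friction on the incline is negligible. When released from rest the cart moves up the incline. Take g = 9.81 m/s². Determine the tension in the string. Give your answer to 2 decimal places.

For the cart on the incline: the weight component along the slope is m₁g sin 27° = 15 × 9.81 × 0.4540 = 66.806 N and the normal force is N = m₁g cos 27° = 131.112 N.
Newton's second law for the cart (up-slope positive): T − 66.806 = 15 a. For the hanging bucket (downward positive): 13 × 9.81 − T = 13 a.
Adding the two equations eliminates T: 60.724 = 28 a, so a = 2.1687 m/s².
Then from the hanging bucket's equation, T = 13 × (9.81 − 2.1687) = 99.337 N.

99.34 N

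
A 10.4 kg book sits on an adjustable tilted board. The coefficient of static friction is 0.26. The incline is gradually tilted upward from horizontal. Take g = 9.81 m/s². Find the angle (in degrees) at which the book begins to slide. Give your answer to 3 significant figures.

14.6°

At the threshold of sliding, static friction is at its maximum μ_s N and exactly balances the weight component along the incline: mg sin θ = μ_s mg cos θ.
Hence tan θ = μ_s = 0.26, so θ = arctan(0.26) = 14.5742°.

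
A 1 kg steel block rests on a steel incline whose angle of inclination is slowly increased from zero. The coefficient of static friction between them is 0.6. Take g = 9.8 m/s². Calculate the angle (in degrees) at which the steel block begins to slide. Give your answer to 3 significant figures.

31.0°

At the threshold of sliding, static friction is at its maximum μ_s N and exactly balances the weight component along the incline: mg sin θ = μ_s mg cos θ.
Hence tan θ = μ_s = 0.6, so θ = arctan(0.6) = 30.9638°.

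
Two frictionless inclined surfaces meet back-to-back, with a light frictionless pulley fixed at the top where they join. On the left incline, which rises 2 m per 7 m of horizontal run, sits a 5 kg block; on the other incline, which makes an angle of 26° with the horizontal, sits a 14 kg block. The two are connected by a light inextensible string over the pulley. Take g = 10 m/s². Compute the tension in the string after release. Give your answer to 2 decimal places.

Resolve each weight along its own incline: the 5 kg mass has component 5 × 10 × sin 15.95° = 13.736 N down its slope, and the 14 kg mass has 14 × 10 × sin 26° = 61.372 N down its slope.
The 14 kg side's 61.372 N exceeds the other side's 13.736 N, so that mass slides down and the 5 kg mass slides up. Taking that direction as positive, Newton's second law for the whole system gives 61.372 − 13.736 = (5 + 14) a, so a = 47.636 / 19 = 2.5072 m/s².
For the 5 kg mass (up-slope positive): T − 13.736 = 5 × 2.5072, so T = 26.272 N.

26.27 N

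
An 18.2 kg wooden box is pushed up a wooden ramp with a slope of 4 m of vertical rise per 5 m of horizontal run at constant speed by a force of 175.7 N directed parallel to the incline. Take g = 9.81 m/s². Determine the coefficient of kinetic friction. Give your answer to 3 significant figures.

0.460

At constant speed ΣF = 0 along the incline. The applied 175.7 N acts up the slope; the weight component mg sin 38.66° = 111.534 N and kinetic friction μN both act down the slope.
So 175.7 = 111.534 + μ × 139.418, giving μ = (175.7 − 111.534) / 139.418 = 0.4602.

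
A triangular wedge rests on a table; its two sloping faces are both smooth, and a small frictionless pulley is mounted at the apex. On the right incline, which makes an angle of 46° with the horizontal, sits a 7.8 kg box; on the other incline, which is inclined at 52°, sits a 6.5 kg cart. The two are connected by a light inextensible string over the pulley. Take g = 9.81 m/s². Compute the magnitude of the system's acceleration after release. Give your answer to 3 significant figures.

0.335 m/s²

Resolve each weight along its own incline: the 7.8 kg mass has component 7.8 × 9.81 × sin 46° = 55.042 N down its slope, and the 6.5 kg mass has 6.5 × 9.81 × sin 52° = 50.248 N down its slope.
The 7.8 kg side's 55.042 N exceeds the other side's 50.248 N, so that mass slides down and the 6.5 kg mass slides up. Taking that direction as positive, Newton's second law for the whole system gives 55.042 − 50.248 = (7.8 + 6.5) a, so a = 4.794 / 14.3 = 0.3352 m/s².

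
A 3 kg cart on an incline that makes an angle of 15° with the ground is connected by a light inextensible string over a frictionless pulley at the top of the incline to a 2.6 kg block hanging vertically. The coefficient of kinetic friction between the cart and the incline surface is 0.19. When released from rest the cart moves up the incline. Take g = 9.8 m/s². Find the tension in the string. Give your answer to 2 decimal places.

19.69 N

For the cart on the incline: the weight component along the slope is m₁g sin 15° = 3 × 9.8 × 0.2588 = 7.609 N and the normal force is N = m₁g cos 15° = 28.398 N.
Kinetic friction opposes the cart's motion up the incline: f = μN = 0.19 × 28.398 = 5.396 N acting down the slope.
Newton's second law for the cart (up-slope positive): T − 7.609 − 5.396 = 3 a. For the hanging block (downward positive): 2.6 × 9.8 − T = 2.6 a.
Adding the two equations eliminates T: 12.475 = 5.6 a, so a = 2.2277 m/s².
Then from the hanging block's equation, T = 2.6 × (9.8 − 2.2277) = 19.688 N.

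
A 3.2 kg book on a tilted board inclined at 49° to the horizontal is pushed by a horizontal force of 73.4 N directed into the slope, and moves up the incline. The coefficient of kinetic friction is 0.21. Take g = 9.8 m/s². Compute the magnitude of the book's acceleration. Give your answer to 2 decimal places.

The horizontal push has components F cos 49° = 73.4 × 0.6561 = 48.158 N up the incline and F sin 49° = 73.4 × 0.7547 = 55.395 N pressing into the surface.
The normal force is therefore N = mg cos 49° + F sin 49° = 20.575 + 55.395 = 75.970 N, and kinetic friction down the slope is μN = 0.21 × 75.970 = 15.954 N.
Along the incline: F cos 49° − mg sin 49° − μN = ma, so 48.158 − 23.667 − 15.954 = 3.2 a, giving a = 2.6678 m/s².

2.67 m/s²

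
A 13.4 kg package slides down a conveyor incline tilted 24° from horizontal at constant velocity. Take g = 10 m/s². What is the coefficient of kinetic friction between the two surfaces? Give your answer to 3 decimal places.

At constant velocity the net force along the incline is zero: mg sin 24° = μ mg cos 24°.
So μ = tan 24° = 0.4067 / 0.9135 = 0.4452.

0.445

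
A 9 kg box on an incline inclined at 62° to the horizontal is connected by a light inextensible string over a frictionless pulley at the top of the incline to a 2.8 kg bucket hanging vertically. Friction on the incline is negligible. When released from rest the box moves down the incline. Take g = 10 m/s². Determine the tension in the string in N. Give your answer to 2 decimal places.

40.21 N

For the box on the incline: the weight component along the slope is m₁g sin 62° = 9 × 10 × 0.8829 = 79.461 N and the normal force is N = m₁g cos 62° = 42.252 N.
Newton's second law for the box (down-slope positive): 79.461 − T = 9 a. For the hanging bucket (upward positive): T − 2.8 × 10 = 2.8 a.
Adding the two equations eliminates T: 51.461 = 11.8 a, so a = 4.3611 m/s².
Then from the hanging bucket's equation, T = 2.8 × (10 + 4.3611) = 40.211 N.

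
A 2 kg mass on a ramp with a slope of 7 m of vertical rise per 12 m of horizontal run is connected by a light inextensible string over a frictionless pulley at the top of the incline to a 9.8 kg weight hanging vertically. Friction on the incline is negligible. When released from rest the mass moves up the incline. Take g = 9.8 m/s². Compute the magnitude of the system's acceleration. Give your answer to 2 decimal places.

7.30 m/s²

For the mass on the incline: the weight component along the slope is m₁g sin 30.26° = 2 × 9.8 × 0.5039 = 9.876 N and the normal force is N = m₁g cos 30.26° = 16.930 N.
Newton's second law for the mass (up-slope positive): T − 9.876 = 2 a. For the hanging weight (downward positive): 9.8 × 9.8 − T = 9.8 a.
Adding the two equations eliminates T: 86.164 = 11.8 a, so a = 7.3020 m/s².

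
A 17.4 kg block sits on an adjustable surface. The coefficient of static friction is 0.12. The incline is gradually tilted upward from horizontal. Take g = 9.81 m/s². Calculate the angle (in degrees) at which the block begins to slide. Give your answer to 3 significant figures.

At the threshold of sliding, static friction is at its maximum μ_s N and exactly balances the weight component along the incline: mg sin θ = μ_s mg cos θ.
Hence tan θ = μ_s = 0.12, so θ = arctan(0.12) = 6.8428°.

6.84°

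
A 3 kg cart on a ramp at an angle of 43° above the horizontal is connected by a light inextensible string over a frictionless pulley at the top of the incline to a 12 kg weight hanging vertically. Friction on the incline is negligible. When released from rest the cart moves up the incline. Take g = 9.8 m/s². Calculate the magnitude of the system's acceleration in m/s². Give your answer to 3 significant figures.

6.50 m/s²

For the cart on the incline: the weight component along the slope is m₁g sin 43° = 3 × 9.8 × 0.6820 = 20.051 N and the normal force is N = m₁g cos 43° = 21.502 N.
Newton's second law for the cart (up-slope positive): T − 20.051 = 3 a. For the hanging weight (downward positive): 12 × 9.8 − T = 12 a.
Adding the two equations eliminates T: 97.549 = 15 a, so a = 6.5033 m/s².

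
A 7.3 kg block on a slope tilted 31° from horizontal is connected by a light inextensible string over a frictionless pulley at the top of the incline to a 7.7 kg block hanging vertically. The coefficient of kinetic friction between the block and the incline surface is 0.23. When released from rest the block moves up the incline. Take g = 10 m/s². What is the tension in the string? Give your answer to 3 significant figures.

64.2 N

For the block on the incline: the weight component along the slope is m₁g sin 31° = 7.3 × 10 × 0.5150 = 37.595 N and the normal force is N = m₁g cos 31° = 62.573 N.
Kinetic friction opposes the block's motion up the incline: f = μN = 0.23 × 62.573 = 14.392 N acting down the slope.
Newton's second law for the block (up-slope positive): T − 37.595 − 14.392 = 7.3 a. For the hanging block (downward positive): 7.7 × 10 − T = 7.7 a.
Adding the two equations eliminates T: 25.013 = 15 a, so a = 1.6675 m/s².
Then from the hanging block's equation, T = 7.7 × (10 − 1.6675) = 64.160 N.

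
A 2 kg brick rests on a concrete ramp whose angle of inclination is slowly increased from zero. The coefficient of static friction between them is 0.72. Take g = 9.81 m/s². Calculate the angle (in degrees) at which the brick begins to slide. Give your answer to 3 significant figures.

At the threshold of sliding, static friction is at its maximum μ_s N and exactly balances the weight component along the incline: mg sin θ = μ_s mg cos θ.
Hence tan θ = μ_s = 0.72, so θ = arctan(0.72) = 35.7539°.

35.8°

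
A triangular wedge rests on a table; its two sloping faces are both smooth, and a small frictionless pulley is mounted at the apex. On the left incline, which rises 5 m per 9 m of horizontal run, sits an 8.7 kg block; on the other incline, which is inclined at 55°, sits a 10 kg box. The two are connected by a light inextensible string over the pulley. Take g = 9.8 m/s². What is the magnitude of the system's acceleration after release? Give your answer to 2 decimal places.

2.08 m/s²

Resolve each weight along its own incline: the 8.7 kg mass has component 8.7 × 9.8 × sin 29.05° = 41.406 N down its slope, and the 10 kg mass has 10 × 9.8 × sin 55° = 80.277 N down its slope.
The 10 kg side's 80.277 N exceeds the other side's 41.406 N, so that mass slides down and the 8.7 kg mass slides up. Taking that direction as positive, Newton's second law for the whole system gives 80.277 − 41.406 = (8.7 + 10) a, so a = 38.871 / 18.7 = 2.0787 m/s².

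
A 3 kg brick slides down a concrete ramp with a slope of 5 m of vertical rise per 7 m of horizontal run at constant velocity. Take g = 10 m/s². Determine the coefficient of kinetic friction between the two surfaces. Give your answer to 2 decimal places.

0.71

At constant velocity the net force along the incline is zero: mg sin 35.54° = μ mg cos 35.54°.
So μ = tan 35.54° = 0.5812 / 0.8137 = 0.7143.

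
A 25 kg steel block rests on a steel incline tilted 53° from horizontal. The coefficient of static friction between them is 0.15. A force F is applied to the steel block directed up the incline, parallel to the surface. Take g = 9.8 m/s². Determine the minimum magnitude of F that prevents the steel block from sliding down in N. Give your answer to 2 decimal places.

173.55 N

The normal force is N = mg cos 53° = 147.445 N. With F at its minimum the steel block is on the verge of sliding down, so static friction is at its maximum μ_s N = 0.15 × 147.445 = 22.117 N and acts up the slope.
Equilibrium along the incline: F + μ_s N = mg sin 53°, so F = 195.666 − 22.117 = 173.549 N.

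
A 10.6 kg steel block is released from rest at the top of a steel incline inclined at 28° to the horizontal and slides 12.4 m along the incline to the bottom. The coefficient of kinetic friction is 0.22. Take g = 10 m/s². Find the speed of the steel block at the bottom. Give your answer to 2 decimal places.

8.26 m/s

The weight component along the incline is mg sin 28° = 49.764 N and the normal force is N = mg cos 28° = 93.592 N.
Friction up the slope is f = μN = 0.22 × 93.592 = 20.590 N, so the net downslope force is 49.764 − 20.590 = 29.174 N and a = 29.174 / 10.6 = 2.7523 m/s².
Starting from rest over a distance of 12.4 m, v² = 2aL = 2 × 2.7523 × 12.4 = 68.2570, so v = 8.2618 m/s.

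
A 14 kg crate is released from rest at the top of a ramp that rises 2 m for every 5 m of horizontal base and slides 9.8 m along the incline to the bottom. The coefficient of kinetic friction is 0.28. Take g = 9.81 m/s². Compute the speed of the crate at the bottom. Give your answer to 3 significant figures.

The weight component along the incline is mg sin 21.80° = 51.007 N and the normal force is N = mg cos 21.80° = 127.517 N.
Friction up the slope is f = μN = 0.28 × 127.517 = 35.705 N, so the net downslope force is 51.007 − 35.705 = 15.302 N and a = 15.302 / 14 = 1.0930 m/s².
Starting from rest over a distance of 9.8 m, v² = 2aL = 2 × 1.0930 × 9.8 = 21.4228, so v = 4.6285 m/s.

4.63 m/s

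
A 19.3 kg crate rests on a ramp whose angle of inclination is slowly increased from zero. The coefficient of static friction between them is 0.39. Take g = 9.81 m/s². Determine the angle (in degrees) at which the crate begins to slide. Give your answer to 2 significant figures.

At the threshold of sliding, static friction is at its maximum μ_s N and exactly balances the weight component along the incline: mg sin θ = μ_s mg cos θ.
Hence tan θ = μ_s = 0.39, so θ = arctan(0.39) = 21.3058°.

21°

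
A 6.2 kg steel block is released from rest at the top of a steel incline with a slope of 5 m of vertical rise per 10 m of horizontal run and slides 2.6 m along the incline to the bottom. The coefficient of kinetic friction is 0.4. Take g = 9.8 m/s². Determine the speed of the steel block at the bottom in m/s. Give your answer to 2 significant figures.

2.1 m/s

The weight component along the incline is mg sin 26.57° = 27.173 N and the normal force is N = mg cos 26.57° = 54.345 N.
Friction up the slope is f = μN = 0.4 × 54.345 = 21.738 N, so the net downslope force is 27.173 − 21.738 = 5.435 N and a = 5.435 / 6.2 = 0.8766 m/s².
Starting from rest over a distance of 2.6 m, v² = 2aL = 2 × 0.8766 × 2.6 = 4.5583, so v = 2.1350 m/s.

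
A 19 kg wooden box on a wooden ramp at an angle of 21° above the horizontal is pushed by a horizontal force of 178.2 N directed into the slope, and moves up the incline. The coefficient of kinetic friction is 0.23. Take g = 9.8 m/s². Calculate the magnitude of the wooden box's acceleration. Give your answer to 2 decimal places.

The horizontal push has components F cos 21° = 178.2 × 0.9336 = 166.368 N up the incline and F sin 21° = 178.2 × 0.3584 = 63.867 N pressing into the surface.
The normal force is therefore N = mg cos 21° + F sin 21° = 173.836 + 63.867 = 237.703 N, and kinetic friction down the slope is μN = 0.23 × 237.703 = 54.672 N.
Along the incline: F cos 21° − mg sin 21° − μN = ma, so 166.368 − 66.734 − 54.672 = 19 a, giving a = 2.3664 m/s².

2.37 m/s²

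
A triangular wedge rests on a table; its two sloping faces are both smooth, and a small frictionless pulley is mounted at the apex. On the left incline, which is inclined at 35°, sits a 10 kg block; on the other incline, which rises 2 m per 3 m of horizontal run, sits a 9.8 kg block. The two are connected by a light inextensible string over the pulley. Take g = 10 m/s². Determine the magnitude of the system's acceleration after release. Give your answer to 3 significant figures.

Resolve each weight along its own incline: the 10 kg mass has component 10 × 10 × sin 35° = 57.358 N down its slope, and the 9.8 kg mass has 9.8 × 10 × sin 33.69° = 54.361 N down its slope.
The 10 kg side's 57.358 N exceeds the other side's 54.361 N, so that mass slides down and the 9.8 kg mass slides up. Taking that direction as positive, Newton's second law for the whole system gives 57.358 − 54.361 = (10 + 9.8) a, so a = 2.997 / 19.8 = 0.1514 m/s².

0.151 m/s²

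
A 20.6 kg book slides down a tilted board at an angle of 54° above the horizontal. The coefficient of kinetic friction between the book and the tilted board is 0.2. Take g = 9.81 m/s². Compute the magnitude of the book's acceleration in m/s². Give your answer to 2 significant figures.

6.8 m/s²

Resolving the weight along the incline: the component pulling the book down the slope is mg sin 54° = 20.6 × 9.81 × 0.8090 = 163.488 N, and the normal force is N = mg cos 54° = 20.6 × 9.81 × 0.5878 = 118.786 N.
Kinetic friction acts up the slope with magnitude f = μN = 0.2 × 118.786 = 23.757 N.
Net force along the incline is 163.488 − 23.757 = 139.731 N, so a = 139.731 / 20.6 = 6.7831 m/s².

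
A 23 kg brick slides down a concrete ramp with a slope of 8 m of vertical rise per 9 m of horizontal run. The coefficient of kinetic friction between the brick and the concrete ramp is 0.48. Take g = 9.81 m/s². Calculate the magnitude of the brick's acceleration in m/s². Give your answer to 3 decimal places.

Resolving the weight along the incline: the component pulling the brick down the slope is mg sin 41.63° = 23 × 9.81 × 0.6644 = 149.909 N, and the normal force is N = mg cos 41.63° = 23 × 9.81 × 0.7474 = 168.636 N.
Kinetic friction acts up the slope with magnitude f = μN = 0.48 × 168.636 = 80.945 N.
Net force along the incline is 149.909 − 80.945 = 68.964 N, so a = 68.964 / 23 = 2.9984 m/s².

2.998 m/s²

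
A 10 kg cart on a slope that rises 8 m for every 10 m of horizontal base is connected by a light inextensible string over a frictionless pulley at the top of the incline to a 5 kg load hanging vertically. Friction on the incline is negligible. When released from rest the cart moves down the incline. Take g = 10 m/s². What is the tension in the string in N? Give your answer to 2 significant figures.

54 N

For the cart on the incline: the weight component along the slope is m₁g sin 38.66° = 10 × 10 × 0.6247 = 62.470 N and the normal force is N = m₁g cos 38.66° = 78.087 N.
Newton's second law for the cart (down-slope positive): 62.470 − T = 10 a. For the hanging load (upward positive): T − 5 × 10 = 5 a.
Adding the two equations eliminates T: 12.470 = 15 a, so a = 0.8313 m/s².
Then from the hanging load's equation, T = 5 × (10 + 0.8313) = 54.157 N.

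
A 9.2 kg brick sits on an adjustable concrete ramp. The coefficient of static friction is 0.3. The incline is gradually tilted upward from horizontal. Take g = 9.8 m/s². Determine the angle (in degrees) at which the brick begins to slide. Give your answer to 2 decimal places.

16.70°

At the threshold of sliding, static friction is at its maximum μ_s N and exactly balances the weight component along the incline: mg sin θ = μ_s mg cos θ.
Hence tan θ = μ_s = 0.3, so θ = arctan(0.3) = 16.6992°.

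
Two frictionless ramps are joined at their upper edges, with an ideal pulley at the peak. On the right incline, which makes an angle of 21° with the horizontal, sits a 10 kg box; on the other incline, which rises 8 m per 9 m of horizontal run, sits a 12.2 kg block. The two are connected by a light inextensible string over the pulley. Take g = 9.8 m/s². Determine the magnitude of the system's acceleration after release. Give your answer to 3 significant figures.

Resolve each weight along its own incline: the 10 kg mass has component 10 × 9.8 × sin 21° = 35.120 N down its slope, and the 12.2 kg mass has 12.2 × 9.8 × sin 41.63° = 79.431 N down its slope.
The 12.2 kg side's 79.431 N exceeds the other side's 35.120 N, so that mass slides down and the 10 kg mass slides up. Taking that direction as positive, Newton's second law for the whole system gives 79.431 − 35.120 = (10 + 12.2) a, so a = 44.311 / 22.2 = 1.9960 m/s².

2.00 m/s²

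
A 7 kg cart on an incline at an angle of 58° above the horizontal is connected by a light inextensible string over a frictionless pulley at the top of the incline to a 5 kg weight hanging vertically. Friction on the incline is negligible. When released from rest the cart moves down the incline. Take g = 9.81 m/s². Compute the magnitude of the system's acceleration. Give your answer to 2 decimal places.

0.77 m/s²

For the cart on the incline: the weight component along the slope is m₁g sin 58° = 7 × 9.81 × 0.8480 = 58.232 N and the normal force is N = m₁g cos 58° = 36.390 N.
Newton's second law for the cart (down-slope positive): 58.232 − T = 7 a. For the hanging weight (upward positive): T − 5 × 9.81 = 5 a.
Adding the two equations eliminates T: 9.182 = 12 a, so a = 0.7652 m/s².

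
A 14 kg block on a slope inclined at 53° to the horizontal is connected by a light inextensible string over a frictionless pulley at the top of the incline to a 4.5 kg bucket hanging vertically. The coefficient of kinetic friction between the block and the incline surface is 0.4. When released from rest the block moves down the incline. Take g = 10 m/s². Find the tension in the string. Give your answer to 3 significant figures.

For the block on the incline: the weight component along the slope is m₁g sin 53° = 14 × 10 × 0.7986 = 111.804 N and the normal force is N = m₁g cos 53° = 84.254 N.
Kinetic friction opposes the block's motion down the incline: f = μN = 0.4 × 84.254 = 33.702 N acting up the slope.
Newton's second law for the block (down-slope positive): 111.804 − 33.702 − T = 14 a. For the hanging bucket (upward positive): T − 4.5 × 10 = 4.5 a.
Adding the two equations eliminates T: 33.102 = 18.5 a, so a = 1.7893 m/s².
Then from the hanging bucket's equation, T = 4.5 × (10 + 1.7893) = 53.052 N.

53.1 N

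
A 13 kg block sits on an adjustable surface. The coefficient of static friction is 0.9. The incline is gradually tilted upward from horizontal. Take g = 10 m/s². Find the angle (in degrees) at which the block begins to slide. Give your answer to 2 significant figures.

42°

At the threshold of sliding, static friction is at its maximum μ_s N and exactly balances the weight component along the incline: mg sin θ = μ_s mg cos θ.
Hence tan θ = μ_s = 0.9, so θ = arctan(0.9) = 41.9872°.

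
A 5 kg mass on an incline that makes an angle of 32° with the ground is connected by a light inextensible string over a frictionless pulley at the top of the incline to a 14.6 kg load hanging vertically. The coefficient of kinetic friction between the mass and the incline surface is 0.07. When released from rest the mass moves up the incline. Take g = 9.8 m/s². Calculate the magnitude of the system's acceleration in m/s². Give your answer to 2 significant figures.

For the mass on the incline: the weight component along the slope is m₁g sin 32° = 5 × 9.8 × 0.5299 = 25.965 N and the normal force is N = m₁g cos 32° = 41.554 N.
Kinetic friction opposes the mass's motion up the incline: f = μN = 0.07 × 41.554 = 2.909 N acting down the slope.
Newton's second law for the mass (up-slope positive): T − 25.965 − 2.909 = 5 a. For the hanging load (downward positive): 14.6 × 9.8 − T = 14.6 a.
Adding the two equations eliminates T: 114.206 = 19.6 a, so a = 5.8268 m/s².

5.8 m/s²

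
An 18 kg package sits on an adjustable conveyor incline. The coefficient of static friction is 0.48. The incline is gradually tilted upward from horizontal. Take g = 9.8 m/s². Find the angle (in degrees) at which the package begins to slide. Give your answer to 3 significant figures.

At the threshold of sliding, static friction is at its maximum μ_s N and exactly balances the weight component along the incline: mg sin θ = μ_s mg cos θ.
Hence tan θ = μ_s = 0.48, so θ = arctan(0.48) = 25.6410°.

25.6°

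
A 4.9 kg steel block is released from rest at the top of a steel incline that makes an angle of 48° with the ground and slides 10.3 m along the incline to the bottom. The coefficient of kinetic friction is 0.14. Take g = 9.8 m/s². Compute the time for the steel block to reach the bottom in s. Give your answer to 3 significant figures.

1.80 s

The weight component along the incline is mg sin 48° = 35.686 N and the normal force is N = mg cos 48° = 32.132 N.
Friction up the slope is f = μN = 0.14 × 32.132 = 4.498 N, so the net downslope force is 35.686 − 4.498 = 31.188 N and a = 31.188 / 4.9 = 6.3649 m/s².
Starting from rest, L = ½at², so t = √(2L/a) = √(2 × 10.3 / 6.3649) = 1.7990 s.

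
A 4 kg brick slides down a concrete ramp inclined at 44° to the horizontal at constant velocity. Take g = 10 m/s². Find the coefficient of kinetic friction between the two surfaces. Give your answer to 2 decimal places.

At constant velocity the net force along the incline is zero: mg sin 44° = μ mg cos 44°.
So μ = tan 44° = 0.6947 / 0.7193 = 0.9658.

0.97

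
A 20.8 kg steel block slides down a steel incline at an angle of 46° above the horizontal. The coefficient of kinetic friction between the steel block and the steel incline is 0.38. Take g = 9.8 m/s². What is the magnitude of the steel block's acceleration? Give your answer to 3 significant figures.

4.46 m/s²

Resolving the weight along the incline: the component pulling the steel block down the slope is mg sin 46° = 20.8 × 9.8 × 0.7193 = 146.622 N, and the normal force is N = mg cos 46° = 20.8 × 9.8 × 0.6947 = 141.608 N.
Kinetic friction acts up the slope with magnitude f = μN = 0.38 × 141.608 = 53.811 N.
Net force along the incline is 146.622 − 53.811 = 92.811 N, so a = 92.811 / 20.8 = 4.4621 m/s².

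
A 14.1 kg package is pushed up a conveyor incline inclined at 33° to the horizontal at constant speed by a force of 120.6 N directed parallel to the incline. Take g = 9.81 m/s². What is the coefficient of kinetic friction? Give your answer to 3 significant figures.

At constant speed ΣF = 0 along the incline. The applied 120.6 N acts up the slope; the weight component mg sin 33° = 75.335 N and kinetic friction μN both act down the slope.
So 120.6 = 75.335 + μ × 116.006, giving μ = (120.6 − 75.335) / 116.006 = 0.3902.

0.390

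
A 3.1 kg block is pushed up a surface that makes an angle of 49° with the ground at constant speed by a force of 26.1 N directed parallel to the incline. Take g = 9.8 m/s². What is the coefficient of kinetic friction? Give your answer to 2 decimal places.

At constant speed ΣF = 0 along the incline. The applied 26.1 N acts up the slope; the weight component mg sin 49° = 22.928 N and kinetic friction μN both act down the slope.
So 26.1 = 22.928 + μ × 19.931, giving μ = (26.1 − 22.928) / 19.931 = 0.1591.

0.16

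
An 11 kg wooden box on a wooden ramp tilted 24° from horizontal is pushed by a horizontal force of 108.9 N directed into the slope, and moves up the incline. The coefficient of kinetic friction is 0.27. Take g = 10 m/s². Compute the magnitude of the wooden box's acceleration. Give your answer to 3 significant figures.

1.42 m/s²

The horizontal push has components F cos 24° = 108.9 × 0.9135 = 99.480 N up the incline and F sin 24° = 108.9 × 0.4067 = 44.290 N pressing into the surface.
The normal force is therefore N = mg cos 24° + F sin 24° = 100.485 + 44.290 = 144.775 N, and kinetic friction down the slope is μN = 0.27 × 144.775 = 39.089 N.
Along the incline: F cos 24° − mg sin 24° − μN = ma, so 99.480 − 44.737 − 39.089 = 11 a, giving a = 1.4231 m/s².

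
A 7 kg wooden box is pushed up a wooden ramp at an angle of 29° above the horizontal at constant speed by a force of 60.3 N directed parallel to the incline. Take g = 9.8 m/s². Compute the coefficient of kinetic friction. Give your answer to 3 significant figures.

At constant speed ΣF = 0 along the incline. The applied 60.3 N acts up the slope; the weight component mg sin 29° = 33.258 N and kinetic friction μN both act down the slope.
So 60.3 = 33.258 + μ × 59.999, giving μ = (60.3 − 33.258) / 59.999 = 0.4507.

0.451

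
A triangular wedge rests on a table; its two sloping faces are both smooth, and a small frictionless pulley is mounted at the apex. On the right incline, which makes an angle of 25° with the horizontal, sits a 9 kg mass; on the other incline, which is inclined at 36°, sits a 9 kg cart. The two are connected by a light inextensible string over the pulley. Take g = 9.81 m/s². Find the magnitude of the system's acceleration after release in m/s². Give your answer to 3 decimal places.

Resolve each weight along its own incline: the 9 kg mass has component 9 × 9.81 × sin 25° = 37.313 N down its slope, and the 9 kg mass has 9 × 9.81 × sin 36° = 51.896 N down its slope.
The 9 kg side's 51.896 N exceeds the other side's 37.313 N, so that mass slides down and the 9 kg mass slides up. Taking that direction as positive, Newton's second law for the whole system gives 51.896 − 37.313 = (9 + 9) a, so a = 14.583 / 18 = 0.8102 m/s².

0.810 m/s²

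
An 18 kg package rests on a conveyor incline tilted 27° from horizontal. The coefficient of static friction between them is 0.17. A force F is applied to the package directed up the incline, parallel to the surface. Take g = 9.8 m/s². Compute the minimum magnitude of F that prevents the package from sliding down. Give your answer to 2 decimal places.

53.36 N

The normal force is N = mg cos 27° = 157.174 N. With F at its minimum the package is on the verge of sliding down, so static friction is at its maximum μ_s N = 0.17 × 157.174 = 26.720 N and acts up the slope.
Equilibrium along the incline: F + μ_s N = mg sin 27°, so F = 80.084 − 26.720 = 53.364 N.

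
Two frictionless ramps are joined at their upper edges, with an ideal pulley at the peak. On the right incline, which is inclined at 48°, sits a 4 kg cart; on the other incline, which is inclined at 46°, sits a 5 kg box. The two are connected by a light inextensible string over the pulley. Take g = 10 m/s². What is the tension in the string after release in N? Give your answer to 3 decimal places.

Resolve each weight along its own incline: the 4 kg mass has component 4 × 10 × sin 48° = 29.726 N down its slope, and the 5 kg mass has 5 × 10 × sin 46° = 35.967 N down its slope.
The 5 kg side's 35.967 N exceeds the other side's 29.726 N, so that mass slides down and the 4 kg mass slides up. Taking that direction as positive, Newton's second law for the whole system gives 35.967 − 29.726 = (4 + 5) a, so a = 6.241 / 9 = 0.6934 m/s².
For the 4 kg mass (up-slope positive): T − 29.726 = 4 × 0.6934, so T = 32.500 N.

32.500 N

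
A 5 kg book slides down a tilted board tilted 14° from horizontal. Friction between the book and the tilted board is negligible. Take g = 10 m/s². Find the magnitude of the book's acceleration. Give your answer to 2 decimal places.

2.42 m/s²

Resolving the weight along the incline: the component pulling the book down the slope is mg sin 14° = 5 × 10 × 0.2419 = 12.095 N, and the normal force is N = mg cos 14° = 5 × 10 × 0.9703 = 48.515 N.
With no friction the net force along the incline is 12.095 N, so a = g sin 14° = 12.095 / 5 = 2.4190 m/s².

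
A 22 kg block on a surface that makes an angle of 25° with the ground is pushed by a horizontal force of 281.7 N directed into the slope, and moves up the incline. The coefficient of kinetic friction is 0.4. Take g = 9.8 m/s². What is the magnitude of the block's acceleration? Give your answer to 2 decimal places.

1.75 m/s²

The horizontal push has components F cos 25° = 281.7 × 0.9063 = 255.305 N up the incline and F sin 25° = 281.7 × 0.4226 = 119.046 N pressing into the surface.
The normal force is therefore N = mg cos 25° + F sin 25° = 195.398 + 119.046 = 314.444 N, and kinetic friction down the slope is μN = 0.4 × 314.444 = 125.778 N.
Along the incline: F cos 25° − mg sin 25° − μN = ma, so 255.305 − 91.113 − 125.778 = 22 a, giving a = 1.7461 m/s².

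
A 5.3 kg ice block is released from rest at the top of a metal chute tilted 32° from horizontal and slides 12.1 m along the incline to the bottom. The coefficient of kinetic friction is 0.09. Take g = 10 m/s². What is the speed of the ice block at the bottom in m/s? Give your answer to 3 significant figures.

10.5 m/s

The weight component along the incline is mg sin 32° = 28.086 N and the normal force is N = mg cos 32° = 44.947 N.
Friction up the slope is f = μN = 0.09 × 44.947 = 4.045 N, so the net downslope force is 28.086 − 4.045 = 24.041 N and a = 24.041 / 5.3 = 4.5360 m/s².
Starting from rest over a distance of 12.1 m, v² = 2aL = 2 × 4.5360 × 12.1 = 109.7712, so v = 10.4772 m/s.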